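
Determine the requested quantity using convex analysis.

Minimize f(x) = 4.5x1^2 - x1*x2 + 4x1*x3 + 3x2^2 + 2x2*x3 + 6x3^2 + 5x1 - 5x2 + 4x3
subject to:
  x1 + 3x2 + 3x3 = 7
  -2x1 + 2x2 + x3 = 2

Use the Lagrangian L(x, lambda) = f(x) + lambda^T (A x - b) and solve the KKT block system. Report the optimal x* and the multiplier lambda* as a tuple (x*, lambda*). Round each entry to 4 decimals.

Form the Lagrangian:
  L(x, lambda) = (1/2) x^T Q x + c^T x + lambda^T (A x - b)
Stationarity (grad_x L = 0): Q x + c + A^T lambda = 0.
Primal feasibility: A x = b.

This gives the KKT block system:
  [ Q   A^T ] [ x     ]   [-c ]
  [ A    0  ] [ lambda ] = [ b ]

Solving the linear system:
  x*      = (1.0788, 2.1839, -0.2102)
  lambda* = (-4.5723, 3.5562)
  f(x*)   = 9.2635

x* = (1.0788, 2.1839, -0.2102), lambda* = (-4.5723, 3.5562)


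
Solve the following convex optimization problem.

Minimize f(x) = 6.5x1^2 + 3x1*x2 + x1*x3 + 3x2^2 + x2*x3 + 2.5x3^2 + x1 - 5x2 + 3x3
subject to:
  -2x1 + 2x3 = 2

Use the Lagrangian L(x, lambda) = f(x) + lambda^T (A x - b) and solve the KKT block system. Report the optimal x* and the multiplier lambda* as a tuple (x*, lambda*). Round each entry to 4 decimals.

Form the Lagrangian:
  L(x, lambda) = (1/2) x^T Q x + c^T x + lambda^T (A x - b)
Stationarity (grad_x L = 0): Q x + c + A^T lambda = 0.
Primal feasibility: A x = b.

This gives the KKT block system:
  [ Q   A^T ] [ x     ]   [-c ]
  [ A    0  ] [ lambda ] = [ b ]

Solving the linear system:
  x*      = (-0.7308, 1.1538, 0.2692)
  lambda* = (-2.3846)
  f(x*)   = -0.4615

x* = (-0.7308, 1.1538, 0.2692), lambda* = (-2.3846)


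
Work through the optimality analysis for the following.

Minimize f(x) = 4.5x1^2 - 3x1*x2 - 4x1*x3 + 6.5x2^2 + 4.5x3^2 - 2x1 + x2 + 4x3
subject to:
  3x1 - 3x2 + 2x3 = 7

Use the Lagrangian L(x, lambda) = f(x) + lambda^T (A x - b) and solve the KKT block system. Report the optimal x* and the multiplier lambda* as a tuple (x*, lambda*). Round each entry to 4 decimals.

Form the Lagrangian:
  L(x, lambda) = (1/2) x^T Q x + c^T x + lambda^T (A x - b)
Stationarity (grad_x L = 0): Q x + c + A^T lambda = 0.
Primal feasibility: A x = b.

This gives the KKT block system:
  [ Q   A^T ] [ x     ]   [-c ]
  [ A    0  ] [ lambda ] = [ b ]

Solving the linear system:
  x*      = (1.3871, -0.4113, 0.8023)
  lambda* = (-2.8362)
  f(x*)   = 9.9387

x* = (1.3871, -0.4113, 0.8023), lambda* = (-2.8362)


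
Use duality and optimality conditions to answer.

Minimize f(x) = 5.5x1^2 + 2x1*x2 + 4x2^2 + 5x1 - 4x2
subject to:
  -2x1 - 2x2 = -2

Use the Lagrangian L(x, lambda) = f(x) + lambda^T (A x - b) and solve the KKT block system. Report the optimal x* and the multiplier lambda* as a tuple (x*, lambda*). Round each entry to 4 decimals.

Form the Lagrangian:
  L(x, lambda) = (1/2) x^T Q x + c^T x + lambda^T (A x - b)
Stationarity (grad_x L = 0): Q x + c + A^T lambda = 0.
Primal feasibility: A x = b.

This gives the KKT block system:
  [ Q   A^T ] [ x     ]   [-c ]
  [ A    0  ] [ lambda ] = [ b ]

Solving the linear system:
  x*      = (-0.2, 1.2)
  lambda* = (2.6)
  f(x*)   = -0.3

x* = (-0.2, 1.2), lambda* = (2.6)


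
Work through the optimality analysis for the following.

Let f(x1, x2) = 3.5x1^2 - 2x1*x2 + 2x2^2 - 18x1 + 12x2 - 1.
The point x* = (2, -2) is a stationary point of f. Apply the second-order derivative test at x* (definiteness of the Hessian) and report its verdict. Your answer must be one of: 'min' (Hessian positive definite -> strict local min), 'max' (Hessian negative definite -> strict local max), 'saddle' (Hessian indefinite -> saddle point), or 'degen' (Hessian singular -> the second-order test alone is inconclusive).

Compute the Hessian H = grad^2 f:
  H = [[7, -2], [-2, 4]]
Verify stationarity: grad f(x*) = H x* + g = (0, 0).
Eigenvalues of H: 3, 8.
Both eigenvalues > 0, so H is positive definite -> x* is a strict local min.

min


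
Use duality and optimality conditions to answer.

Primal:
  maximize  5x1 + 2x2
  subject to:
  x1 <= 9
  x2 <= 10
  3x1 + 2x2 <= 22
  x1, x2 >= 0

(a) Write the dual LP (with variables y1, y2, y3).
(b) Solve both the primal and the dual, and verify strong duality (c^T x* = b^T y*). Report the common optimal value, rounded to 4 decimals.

The standard primal-dual pair for 'max c^T x s.t. A x <= b, x >= 0' is:
  Dual:  min b^T y  s.t.  A^T y >= c,  y >= 0.

So the dual LP is:
  minimize  9y1 + 10y2 + 22y3
  subject to:
    y1 + 3y3 >= 5
    y2 + 2y3 >= 2
    y1, y2, y3 >= 0

Solving the primal: x* = (7.3333, 0).
  primal value c^T x* = 36.6667.
Solving the dual: y* = (0, 0, 1.6667).
  dual value b^T y* = 36.6667.
Strong duality: c^T x* = b^T y*. Confirmed.

36.6667


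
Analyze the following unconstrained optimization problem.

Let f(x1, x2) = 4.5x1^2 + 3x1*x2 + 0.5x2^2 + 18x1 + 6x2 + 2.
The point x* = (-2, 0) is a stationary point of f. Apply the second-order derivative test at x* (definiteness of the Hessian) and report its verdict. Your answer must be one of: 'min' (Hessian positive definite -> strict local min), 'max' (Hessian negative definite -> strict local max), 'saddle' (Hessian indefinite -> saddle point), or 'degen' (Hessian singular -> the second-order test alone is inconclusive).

Compute the Hessian H = grad^2 f:
  H = [[9, 3], [3, 1]]
Verify stationarity: grad f(x*) = H x* + g = (0, 0).
Eigenvalues of H: 0, 10.
H has a zero eigenvalue (singular; positive semidefinite but not definite), so H is neither positive definite, negative definite, nor indefinite. The second-order test alone is inconclusive -> degen.
(Indeed, f is constant along the null direction of H through x*, so x* is not a strict local extremum.)

degen


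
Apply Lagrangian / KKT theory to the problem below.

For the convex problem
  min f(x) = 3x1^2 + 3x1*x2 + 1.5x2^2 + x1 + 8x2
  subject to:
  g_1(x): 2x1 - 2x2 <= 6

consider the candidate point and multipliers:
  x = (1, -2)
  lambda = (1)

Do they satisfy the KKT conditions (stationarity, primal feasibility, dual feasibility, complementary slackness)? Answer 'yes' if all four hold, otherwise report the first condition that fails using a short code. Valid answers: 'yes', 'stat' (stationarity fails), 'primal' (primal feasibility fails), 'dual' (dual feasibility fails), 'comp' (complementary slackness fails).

Gradient of f: grad f(x) = Q x + c = (1, 5)
Constraint values g_i(x) = a_i^T x - b_i:
  g_1((1, -2)) = 0
Stationarity residual: grad f(x) + sum_i lambda_i a_i = (3, 3)
  -> stationarity FAILS
Primal feasibility (all g_i <= 0): OK
Dual feasibility (all lambda_i >= 0): OK
Complementary slackness (lambda_i * g_i(x) = 0 for all i): OK

Verdict: the first failing condition is stationarity -> stat.

stat


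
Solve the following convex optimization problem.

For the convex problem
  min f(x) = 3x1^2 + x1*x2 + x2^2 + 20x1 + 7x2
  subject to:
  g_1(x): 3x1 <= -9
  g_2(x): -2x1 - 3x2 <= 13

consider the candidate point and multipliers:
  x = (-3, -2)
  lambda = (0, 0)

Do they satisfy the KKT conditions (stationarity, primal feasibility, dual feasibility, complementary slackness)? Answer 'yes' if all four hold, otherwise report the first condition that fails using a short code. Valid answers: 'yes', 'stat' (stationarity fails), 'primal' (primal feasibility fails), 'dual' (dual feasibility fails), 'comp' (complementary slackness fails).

Gradient of f: grad f(x) = Q x + c = (0, 0)
Constraint values g_i(x) = a_i^T x - b_i:
  g_1((-3, -2)) = 0
  g_2((-3, -2)) = -1
Stationarity residual: grad f(x) + sum_i lambda_i a_i = (0, 0)
  -> stationarity OK
Primal feasibility (all g_i <= 0): OK
Dual feasibility (all lambda_i >= 0): OK
Complementary slackness (lambda_i * g_i(x) = 0 for all i): OK

Verdict: yes, KKT holds.

yes


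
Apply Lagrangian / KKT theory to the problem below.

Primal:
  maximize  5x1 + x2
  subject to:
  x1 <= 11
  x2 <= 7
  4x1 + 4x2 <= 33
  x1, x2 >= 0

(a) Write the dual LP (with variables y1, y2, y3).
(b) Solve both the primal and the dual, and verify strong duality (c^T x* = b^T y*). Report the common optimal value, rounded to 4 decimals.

The standard primal-dual pair for 'max c^T x s.t. A x <= b, x >= 0' is:
  Dual:  min b^T y  s.t.  A^T y >= c,  y >= 0.

So the dual LP is:
  minimize  11y1 + 7y2 + 33y3
  subject to:
    y1 + 4y3 >= 5
    y2 + 4y3 >= 1
    y1, y2, y3 >= 0

Solving the primal: x* = (8.25, 0).
  primal value c^T x* = 41.25.
Solving the dual: y* = (0, 0, 1.25).
  dual value b^T y* = 41.25.
Strong duality: c^T x* = b^T y*. Confirmed.

41.25


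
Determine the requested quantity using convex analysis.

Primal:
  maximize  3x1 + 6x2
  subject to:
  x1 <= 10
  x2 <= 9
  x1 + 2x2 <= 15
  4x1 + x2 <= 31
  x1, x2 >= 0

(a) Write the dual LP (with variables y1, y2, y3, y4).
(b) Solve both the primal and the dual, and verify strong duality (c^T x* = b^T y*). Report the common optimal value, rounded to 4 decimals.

The standard primal-dual pair for 'max c^T x s.t. A x <= b, x >= 0' is:
  Dual:  min b^T y  s.t.  A^T y >= c,  y >= 0.

So the dual LP is:
  minimize  10y1 + 9y2 + 15y3 + 31y4
  subject to:
    y1 + y3 + 4y4 >= 3
    y2 + 2y3 + y4 >= 6
    y1, y2, y3, y4 >= 0

Solving the primal: x* = (6.7143, 4.1429).
  primal value c^T x* = 45.
Solving the dual: y* = (0, 0, 3, 0).
  dual value b^T y* = 45.
Strong duality: c^T x* = b^T y*. Confirmed.

45


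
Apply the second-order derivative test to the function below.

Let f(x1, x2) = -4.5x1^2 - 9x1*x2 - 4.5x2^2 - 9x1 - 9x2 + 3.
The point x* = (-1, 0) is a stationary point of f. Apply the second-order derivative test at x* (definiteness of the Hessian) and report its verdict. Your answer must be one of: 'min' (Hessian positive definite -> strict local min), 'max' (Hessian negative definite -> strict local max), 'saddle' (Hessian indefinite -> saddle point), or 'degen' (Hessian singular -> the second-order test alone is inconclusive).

Compute the Hessian H = grad^2 f:
  H = [[-9, -9], [-9, -9]]
Verify stationarity: grad f(x*) = H x* + g = (0, 0).
Eigenvalues of H: -18, 0.
H has a zero eigenvalue (singular; negative semidefinite but not definite), so H is neither positive definite, negative definite, nor indefinite. The second-order test alone is inconclusive -> degen.
(Indeed, f is constant along the null direction of H through x*, so x* is not a strict local extremum.)

degen


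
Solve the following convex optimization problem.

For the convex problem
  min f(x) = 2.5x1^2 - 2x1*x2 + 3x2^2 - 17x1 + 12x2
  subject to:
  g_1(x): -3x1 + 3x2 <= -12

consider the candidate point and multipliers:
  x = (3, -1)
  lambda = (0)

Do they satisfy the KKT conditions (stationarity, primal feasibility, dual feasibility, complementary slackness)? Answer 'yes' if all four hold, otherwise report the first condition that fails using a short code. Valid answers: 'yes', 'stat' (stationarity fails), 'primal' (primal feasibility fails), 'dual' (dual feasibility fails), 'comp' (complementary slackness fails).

Gradient of f: grad f(x) = Q x + c = (0, 0)
Constraint values g_i(x) = a_i^T x - b_i:
  g_1((3, -1)) = 0
Stationarity residual: grad f(x) + sum_i lambda_i a_i = (0, 0)
  -> stationarity OK
Primal feasibility (all g_i <= 0): OK
Dual feasibility (all lambda_i >= 0): OK
Complementary slackness (lambda_i * g_i(x) = 0 for all i): OK

Verdict: yes, KKT holds.

yes


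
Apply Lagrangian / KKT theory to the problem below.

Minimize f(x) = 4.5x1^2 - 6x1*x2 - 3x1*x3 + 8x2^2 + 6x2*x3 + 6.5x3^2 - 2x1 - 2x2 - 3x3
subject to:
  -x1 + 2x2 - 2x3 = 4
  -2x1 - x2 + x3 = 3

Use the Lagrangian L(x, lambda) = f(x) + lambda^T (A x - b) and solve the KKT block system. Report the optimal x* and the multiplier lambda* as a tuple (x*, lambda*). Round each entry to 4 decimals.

Form the Lagrangian:
  L(x, lambda) = (1/2) x^T Q x + c^T x + lambda^T (A x - b)
Stationarity (grad_x L = 0): Q x + c + A^T lambda = 0.
Primal feasibility: A x = b.

This gives the KKT block system:
  [ Q   A^T ] [ x     ]   [-c ]
  [ A    0  ] [ lambda ] = [ b ]

Solving the linear system:
  x*      = (-2, 0.1463, -0.8537)
  lambda* = (-6.5512, -5.8829)
  f(x*)   = 25.061

x* = (-2, 0.1463, -0.8537), lambda* = (-6.5512, -5.8829)


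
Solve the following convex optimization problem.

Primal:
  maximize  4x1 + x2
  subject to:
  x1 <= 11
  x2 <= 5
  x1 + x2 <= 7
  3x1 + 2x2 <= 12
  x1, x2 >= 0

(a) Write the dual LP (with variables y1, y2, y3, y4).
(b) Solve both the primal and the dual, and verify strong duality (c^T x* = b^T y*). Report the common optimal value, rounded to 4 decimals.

The standard primal-dual pair for 'max c^T x s.t. A x <= b, x >= 0' is:
  Dual:  min b^T y  s.t.  A^T y >= c,  y >= 0.

So the dual LP is:
  minimize  11y1 + 5y2 + 7y3 + 12y4
  subject to:
    y1 + y3 + 3y4 >= 4
    y2 + y3 + 2y4 >= 1
    y1, y2, y3, y4 >= 0

Solving the primal: x* = (4, 0).
  primal value c^T x* = 16.
Solving the dual: y* = (0, 0, 0, 1.3333).
  dual value b^T y* = 16.
Strong duality: c^T x* = b^T y*. Confirmed.

16


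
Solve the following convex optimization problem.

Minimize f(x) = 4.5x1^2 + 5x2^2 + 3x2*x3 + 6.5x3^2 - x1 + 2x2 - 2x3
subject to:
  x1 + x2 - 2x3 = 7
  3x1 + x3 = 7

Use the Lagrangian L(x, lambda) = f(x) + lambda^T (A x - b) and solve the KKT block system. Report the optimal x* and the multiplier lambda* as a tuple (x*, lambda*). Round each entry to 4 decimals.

Form the Lagrangian:
  L(x, lambda) = (1/2) x^T Q x + c^T x + lambda^T (A x - b)
Stationarity (grad_x L = 0): Q x + c + A^T lambda = 0.
Primal feasibility: A x = b.

This gives the KKT block system:
  [ Q   A^T ] [ x     ]   [-c ]
  [ A    0  ] [ lambda ] = [ b ]

Solving the linear system:
  x*      = (2.814, 1.3019, -1.442)
  lambda* = (-10.6927, -4.5445)
  f(x*)   = 54.6671

x* = (2.814, 1.3019, -1.442), lambda* = (-10.6927, -4.5445)


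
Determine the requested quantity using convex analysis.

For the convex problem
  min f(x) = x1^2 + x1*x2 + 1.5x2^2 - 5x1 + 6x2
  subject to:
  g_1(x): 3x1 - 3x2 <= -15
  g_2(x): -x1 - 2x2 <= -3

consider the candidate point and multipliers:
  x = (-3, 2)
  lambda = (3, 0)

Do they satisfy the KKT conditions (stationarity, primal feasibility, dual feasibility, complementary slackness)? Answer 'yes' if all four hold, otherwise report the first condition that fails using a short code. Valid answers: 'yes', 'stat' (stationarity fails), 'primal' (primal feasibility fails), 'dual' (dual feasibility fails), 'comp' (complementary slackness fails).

Gradient of f: grad f(x) = Q x + c = (-9, 9)
Constraint values g_i(x) = a_i^T x - b_i:
  g_1((-3, 2)) = 0
  g_2((-3, 2)) = 2
Stationarity residual: grad f(x) + sum_i lambda_i a_i = (0, 0)
  -> stationarity OK
Primal feasibility (all g_i <= 0): FAILS
Dual feasibility (all lambda_i >= 0): OK
Complementary slackness (lambda_i * g_i(x) = 0 for all i): OK

Verdict: the first failing condition is primal_feasibility -> primal.

primal


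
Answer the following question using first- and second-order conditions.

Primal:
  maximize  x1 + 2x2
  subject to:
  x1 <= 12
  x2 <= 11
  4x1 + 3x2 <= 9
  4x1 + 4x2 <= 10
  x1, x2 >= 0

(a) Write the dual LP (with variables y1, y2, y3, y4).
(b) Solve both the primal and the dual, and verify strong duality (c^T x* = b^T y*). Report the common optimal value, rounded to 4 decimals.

The standard primal-dual pair for 'max c^T x s.t. A x <= b, x >= 0' is:
  Dual:  min b^T y  s.t.  A^T y >= c,  y >= 0.

So the dual LP is:
  minimize  12y1 + 11y2 + 9y3 + 10y4
  subject to:
    y1 + 4y3 + 4y4 >= 1
    y2 + 3y3 + 4y4 >= 2
    y1, y2, y3, y4 >= 0

Solving the primal: x* = (0, 2.5).
  primal value c^T x* = 5.
Solving the dual: y* = (0, 0, 0, 0.5).
  dual value b^T y* = 5.
Strong duality: c^T x* = b^T y*. Confirmed.

5


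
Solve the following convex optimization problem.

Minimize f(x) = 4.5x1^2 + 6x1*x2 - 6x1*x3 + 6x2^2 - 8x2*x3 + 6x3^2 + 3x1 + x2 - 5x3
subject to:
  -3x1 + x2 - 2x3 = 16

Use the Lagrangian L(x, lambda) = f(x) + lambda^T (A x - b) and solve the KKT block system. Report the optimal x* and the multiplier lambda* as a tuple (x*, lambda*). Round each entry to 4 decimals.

Form the Lagrangian:
  L(x, lambda) = (1/2) x^T Q x + c^T x + lambda^T (A x - b)
Stationarity (grad_x L = 0): Q x + c + A^T lambda = 0.
Primal feasibility: A x = b.

This gives the KKT block system:
  [ Q   A^T ] [ x     ]   [-c ]
  [ A    0  ] [ lambda ] = [ b ]

Solving the linear system:
  x*      = (-3.8904, 1.2632, -1.5329)
  lambda* = (-5.0789)
  f(x*)   = 39.2599

x* = (-3.8904, 1.2632, -1.5329), lambda* = (-5.0789)


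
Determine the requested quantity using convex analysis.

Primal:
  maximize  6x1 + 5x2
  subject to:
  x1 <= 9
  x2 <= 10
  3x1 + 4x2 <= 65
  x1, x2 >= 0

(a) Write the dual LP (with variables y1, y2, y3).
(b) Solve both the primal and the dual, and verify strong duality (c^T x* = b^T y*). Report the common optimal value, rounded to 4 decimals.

The standard primal-dual pair for 'max c^T x s.t. A x <= b, x >= 0' is:
  Dual:  min b^T y  s.t.  A^T y >= c,  y >= 0.

So the dual LP is:
  minimize  9y1 + 10y2 + 65y3
  subject to:
    y1 + 3y3 >= 6
    y2 + 4y3 >= 5
    y1, y2, y3 >= 0

Solving the primal: x* = (9, 9.5).
  primal value c^T x* = 101.5.
Solving the dual: y* = (2.25, 0, 1.25).
  dual value b^T y* = 101.5.
Strong duality: c^T x* = b^T y*. Confirmed.

101.5


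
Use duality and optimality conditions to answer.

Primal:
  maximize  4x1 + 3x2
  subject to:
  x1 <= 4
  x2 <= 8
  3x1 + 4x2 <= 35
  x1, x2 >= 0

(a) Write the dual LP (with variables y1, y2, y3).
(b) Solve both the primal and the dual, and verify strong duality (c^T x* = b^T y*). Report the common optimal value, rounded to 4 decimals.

The standard primal-dual pair for 'max c^T x s.t. A x <= b, x >= 0' is:
  Dual:  min b^T y  s.t.  A^T y >= c,  y >= 0.

So the dual LP is:
  minimize  4y1 + 8y2 + 35y3
  subject to:
    y1 + 3y3 >= 4
    y2 + 4y3 >= 3
    y1, y2, y3 >= 0

Solving the primal: x* = (4, 5.75).
  primal value c^T x* = 33.25.
Solving the dual: y* = (1.75, 0, 0.75).
  dual value b^T y* = 33.25.
Strong duality: c^T x* = b^T y*. Confirmed.

33.25


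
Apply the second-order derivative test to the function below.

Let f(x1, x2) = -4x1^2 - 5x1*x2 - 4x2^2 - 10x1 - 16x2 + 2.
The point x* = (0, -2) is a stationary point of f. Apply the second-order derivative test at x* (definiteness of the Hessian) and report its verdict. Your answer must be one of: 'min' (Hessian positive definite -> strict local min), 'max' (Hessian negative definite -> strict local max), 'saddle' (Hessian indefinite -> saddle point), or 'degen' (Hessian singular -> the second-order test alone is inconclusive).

Compute the Hessian H = grad^2 f:
  H = [[-8, -5], [-5, -8]]
Verify stationarity: grad f(x*) = H x* + g = (0, 0).
Eigenvalues of H: -13, -3.
Both eigenvalues < 0, so H is negative definite -> x* is a strict local max.

max


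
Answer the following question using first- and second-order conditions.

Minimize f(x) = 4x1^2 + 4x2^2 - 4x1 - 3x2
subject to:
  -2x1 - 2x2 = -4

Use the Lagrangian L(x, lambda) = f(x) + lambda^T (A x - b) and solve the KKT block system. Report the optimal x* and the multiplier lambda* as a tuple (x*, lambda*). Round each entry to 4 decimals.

Form the Lagrangian:
  L(x, lambda) = (1/2) x^T Q x + c^T x + lambda^T (A x - b)
Stationarity (grad_x L = 0): Q x + c + A^T lambda = 0.
Primal feasibility: A x = b.

This gives the KKT block system:
  [ Q   A^T ] [ x     ]   [-c ]
  [ A    0  ] [ lambda ] = [ b ]

Solving the linear system:
  x*      = (1.0625, 0.9375)
  lambda* = (2.25)
  f(x*)   = 0.9688

x* = (1.0625, 0.9375), lambda* = (2.25)


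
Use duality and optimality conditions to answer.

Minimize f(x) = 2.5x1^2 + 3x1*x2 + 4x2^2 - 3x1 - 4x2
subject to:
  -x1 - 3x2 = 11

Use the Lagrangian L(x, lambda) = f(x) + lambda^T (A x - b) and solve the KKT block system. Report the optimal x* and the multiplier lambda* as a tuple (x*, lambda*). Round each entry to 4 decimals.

Form the Lagrangian:
  L(x, lambda) = (1/2) x^T Q x + c^T x + lambda^T (A x - b)
Stationarity (grad_x L = 0): Q x + c + A^T lambda = 0.
Primal feasibility: A x = b.

This gives the KKT block system:
  [ Q   A^T ] [ x     ]   [-c ]
  [ A    0  ] [ lambda ] = [ b ]

Solving the linear system:
  x*      = (0.7429, -3.9143)
  lambda* = (-11.0286)
  f(x*)   = 67.3714

x* = (0.7429, -3.9143), lambda* = (-11.0286)


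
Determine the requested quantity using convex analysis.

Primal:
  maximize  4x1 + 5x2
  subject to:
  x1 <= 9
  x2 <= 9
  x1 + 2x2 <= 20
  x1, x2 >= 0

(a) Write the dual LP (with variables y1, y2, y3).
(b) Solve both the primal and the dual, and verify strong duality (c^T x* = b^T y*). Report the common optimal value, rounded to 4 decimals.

The standard primal-dual pair for 'max c^T x s.t. A x <= b, x >= 0' is:
  Dual:  min b^T y  s.t.  A^T y >= c,  y >= 0.

So the dual LP is:
  minimize  9y1 + 9y2 + 20y3
  subject to:
    y1 + y3 >= 4
    y2 + 2y3 >= 5
    y1, y2, y3 >= 0

Solving the primal: x* = (9, 5.5).
  primal value c^T x* = 63.5.
Solving the dual: y* = (1.5, 0, 2.5).
  dual value b^T y* = 63.5.
Strong duality: c^T x* = b^T y*. Confirmed.

63.5


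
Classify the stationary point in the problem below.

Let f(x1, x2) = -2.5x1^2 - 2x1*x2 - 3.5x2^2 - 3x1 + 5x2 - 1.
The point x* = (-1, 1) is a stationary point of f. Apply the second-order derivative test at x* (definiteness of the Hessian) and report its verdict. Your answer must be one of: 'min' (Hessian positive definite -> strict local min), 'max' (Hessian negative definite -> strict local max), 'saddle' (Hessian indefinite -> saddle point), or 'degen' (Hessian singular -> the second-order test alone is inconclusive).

Compute the Hessian H = grad^2 f:
  H = [[-5, -2], [-2, -7]]
Verify stationarity: grad f(x*) = H x* + g = (0, 0).
Eigenvalues of H: -8.2361, -3.7639.
Both eigenvalues < 0, so H is negative definite -> x* is a strict local max.

max


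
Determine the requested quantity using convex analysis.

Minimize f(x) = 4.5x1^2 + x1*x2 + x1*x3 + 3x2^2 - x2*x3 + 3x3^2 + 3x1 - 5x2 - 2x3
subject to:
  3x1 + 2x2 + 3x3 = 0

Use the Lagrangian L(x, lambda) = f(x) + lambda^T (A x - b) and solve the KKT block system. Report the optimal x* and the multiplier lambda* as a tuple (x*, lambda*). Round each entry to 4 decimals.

Form the Lagrangian:
  L(x, lambda) = (1/2) x^T Q x + c^T x + lambda^T (A x - b)
Stationarity (grad_x L = 0): Q x + c + A^T lambda = 0.
Primal feasibility: A x = b.

This gives the KKT block system:
  [ Q   A^T ] [ x     ]   [-c ]
  [ A    0  ] [ lambda ] = [ b ]

Solving the linear system:
  x*      = (-0.6849, 0.7319, 0.1969)
  lambda* = (0.7451)
  f(x*)   = -3.0542

x* = (-0.6849, 0.7319, 0.1969), lambda* = (0.7451)


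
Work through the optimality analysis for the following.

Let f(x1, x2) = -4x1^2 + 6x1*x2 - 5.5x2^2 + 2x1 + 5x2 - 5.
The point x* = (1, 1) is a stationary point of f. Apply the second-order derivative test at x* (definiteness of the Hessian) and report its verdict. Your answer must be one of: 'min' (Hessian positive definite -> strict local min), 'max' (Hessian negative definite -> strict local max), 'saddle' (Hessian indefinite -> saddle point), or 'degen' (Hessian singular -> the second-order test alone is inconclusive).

Compute the Hessian H = grad^2 f:
  H = [[-8, 6], [6, -11]]
Verify stationarity: grad f(x*) = H x* + g = (0, 0).
Eigenvalues of H: -15.6847, -3.3153.
Both eigenvalues < 0, so H is negative definite -> x* is a strict local max.

max


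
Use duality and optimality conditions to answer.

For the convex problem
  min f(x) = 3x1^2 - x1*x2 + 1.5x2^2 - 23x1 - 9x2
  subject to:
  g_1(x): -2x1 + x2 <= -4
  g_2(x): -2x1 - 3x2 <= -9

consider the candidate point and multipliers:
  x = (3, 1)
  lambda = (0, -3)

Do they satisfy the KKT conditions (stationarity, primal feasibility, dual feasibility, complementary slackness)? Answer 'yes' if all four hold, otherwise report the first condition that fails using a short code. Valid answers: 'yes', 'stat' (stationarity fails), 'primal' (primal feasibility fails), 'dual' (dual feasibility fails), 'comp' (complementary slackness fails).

Gradient of f: grad f(x) = Q x + c = (-6, -9)
Constraint values g_i(x) = a_i^T x - b_i:
  g_1((3, 1)) = -1
  g_2((3, 1)) = 0
Stationarity residual: grad f(x) + sum_i lambda_i a_i = (0, 0)
  -> stationarity OK
Primal feasibility (all g_i <= 0): OK
Dual feasibility (all lambda_i >= 0): FAILS
Complementary slackness (lambda_i * g_i(x) = 0 for all i): OK

Verdict: the first failing condition is dual_feasibility -> dual.

dual


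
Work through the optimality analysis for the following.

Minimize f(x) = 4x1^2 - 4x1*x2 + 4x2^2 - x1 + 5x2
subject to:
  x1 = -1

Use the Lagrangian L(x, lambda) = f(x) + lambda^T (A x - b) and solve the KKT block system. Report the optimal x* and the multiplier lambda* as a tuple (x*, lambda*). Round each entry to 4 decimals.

Form the Lagrangian:
  L(x, lambda) = (1/2) x^T Q x + c^T x + lambda^T (A x - b)
Stationarity (grad_x L = 0): Q x + c + A^T lambda = 0.
Primal feasibility: A x = b.

This gives the KKT block system:
  [ Q   A^T ] [ x     ]   [-c ]
  [ A    0  ] [ lambda ] = [ b ]

Solving the linear system:
  x*      = (-1, -1.125)
  lambda* = (4.5)
  f(x*)   = -0.0625

x* = (-1, -1.125), lambda* = (4.5)


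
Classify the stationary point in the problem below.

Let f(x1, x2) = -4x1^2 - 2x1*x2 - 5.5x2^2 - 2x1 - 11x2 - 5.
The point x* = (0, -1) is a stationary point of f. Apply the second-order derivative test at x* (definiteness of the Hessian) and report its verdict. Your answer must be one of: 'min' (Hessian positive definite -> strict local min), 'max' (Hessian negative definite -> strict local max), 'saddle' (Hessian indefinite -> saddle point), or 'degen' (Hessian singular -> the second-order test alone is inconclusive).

Compute the Hessian H = grad^2 f:
  H = [[-8, -2], [-2, -11]]
Verify stationarity: grad f(x*) = H x* + g = (0, 0).
Eigenvalues of H: -12, -7.
Both eigenvalues < 0, so H is negative definite -> x* is a strict local max.

max


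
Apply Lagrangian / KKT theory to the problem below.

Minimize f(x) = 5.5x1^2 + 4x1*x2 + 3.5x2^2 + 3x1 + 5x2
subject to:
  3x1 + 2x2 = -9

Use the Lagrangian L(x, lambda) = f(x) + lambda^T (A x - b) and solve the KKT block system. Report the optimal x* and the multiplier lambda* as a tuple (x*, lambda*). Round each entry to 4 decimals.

Form the Lagrangian:
  L(x, lambda) = (1/2) x^T Q x + c^T x + lambda^T (A x - b)
Stationarity (grad_x L = 0): Q x + c + A^T lambda = 0.
Primal feasibility: A x = b.

This gives the KKT block system:
  [ Q   A^T ] [ x     ]   [-c ]
  [ A    0  ] [ lambda ] = [ b ]

Solving the linear system:
  x*      = (-1.678, -1.9831)
  lambda* = (7.7966)
  f(x*)   = 27.6102

x* = (-1.678, -1.9831), lambda* = (7.7966)


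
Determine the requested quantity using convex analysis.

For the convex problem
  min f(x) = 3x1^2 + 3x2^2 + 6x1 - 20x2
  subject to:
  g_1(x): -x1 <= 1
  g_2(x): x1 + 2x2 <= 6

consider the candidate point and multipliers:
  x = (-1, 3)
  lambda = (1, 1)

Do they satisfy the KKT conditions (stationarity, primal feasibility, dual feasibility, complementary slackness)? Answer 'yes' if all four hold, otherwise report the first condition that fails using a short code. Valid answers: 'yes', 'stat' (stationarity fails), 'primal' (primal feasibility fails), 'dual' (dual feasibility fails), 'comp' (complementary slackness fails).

Gradient of f: grad f(x) = Q x + c = (0, -2)
Constraint values g_i(x) = a_i^T x - b_i:
  g_1((-1, 3)) = 0
  g_2((-1, 3)) = -1
Stationarity residual: grad f(x) + sum_i lambda_i a_i = (0, 0)
  -> stationarity OK
Primal feasibility (all g_i <= 0): OK
Dual feasibility (all lambda_i >= 0): OK
Complementary slackness (lambda_i * g_i(x) = 0 for all i): FAILS

Verdict: the first failing condition is complementary_slackness -> comp.

comp


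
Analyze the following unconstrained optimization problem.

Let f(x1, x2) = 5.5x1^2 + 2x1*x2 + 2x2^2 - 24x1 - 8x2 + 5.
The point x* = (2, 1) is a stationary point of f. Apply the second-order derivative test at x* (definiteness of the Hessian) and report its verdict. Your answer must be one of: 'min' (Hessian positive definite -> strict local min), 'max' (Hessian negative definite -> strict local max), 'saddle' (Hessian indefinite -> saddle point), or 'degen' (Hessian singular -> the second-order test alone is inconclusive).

Compute the Hessian H = grad^2 f:
  H = [[11, 2], [2, 4]]
Verify stationarity: grad f(x*) = H x* + g = (0, 0).
Eigenvalues of H: 3.4689, 11.5311.
Both eigenvalues > 0, so H is positive definite -> x* is a strict local min.

min


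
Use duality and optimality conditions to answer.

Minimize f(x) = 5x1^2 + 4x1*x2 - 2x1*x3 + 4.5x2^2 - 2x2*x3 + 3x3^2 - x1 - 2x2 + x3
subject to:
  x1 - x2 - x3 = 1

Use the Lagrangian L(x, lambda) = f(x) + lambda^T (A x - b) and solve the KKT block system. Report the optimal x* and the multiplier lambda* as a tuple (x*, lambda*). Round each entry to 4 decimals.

Form the Lagrangian:
  L(x, lambda) = (1/2) x^T Q x + c^T x + lambda^T (A x - b)
Stationarity (grad_x L = 0): Q x + c + A^T lambda = 0.
Primal feasibility: A x = b.

This gives the KKT block system:
  [ Q   A^T ] [ x     ]   [-c ]
  [ A    0  ] [ lambda ] = [ b ]

Solving the linear system:
  x*      = (0.2946, -0.2321, -0.4732)
  lambda* = (-1.9643)
  f(x*)   = 0.8304

x* = (0.2946, -0.2321, -0.4732), lambda* = (-1.9643)


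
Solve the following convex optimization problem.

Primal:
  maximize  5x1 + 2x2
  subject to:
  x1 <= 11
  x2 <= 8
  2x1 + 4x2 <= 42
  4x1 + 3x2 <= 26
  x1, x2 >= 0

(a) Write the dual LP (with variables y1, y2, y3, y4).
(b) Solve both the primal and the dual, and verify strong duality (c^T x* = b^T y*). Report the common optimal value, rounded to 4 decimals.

The standard primal-dual pair for 'max c^T x s.t. A x <= b, x >= 0' is:
  Dual:  min b^T y  s.t.  A^T y >= c,  y >= 0.

So the dual LP is:
  minimize  11y1 + 8y2 + 42y3 + 26y4
  subject to:
    y1 + 2y3 + 4y4 >= 5
    y2 + 4y3 + 3y4 >= 2
    y1, y2, y3, y4 >= 0

Solving the primal: x* = (6.5, 0).
  primal value c^T x* = 32.5.
Solving the dual: y* = (0, 0, 0, 1.25).
  dual value b^T y* = 32.5.
Strong duality: c^T x* = b^T y*. Confirmed.

32.5


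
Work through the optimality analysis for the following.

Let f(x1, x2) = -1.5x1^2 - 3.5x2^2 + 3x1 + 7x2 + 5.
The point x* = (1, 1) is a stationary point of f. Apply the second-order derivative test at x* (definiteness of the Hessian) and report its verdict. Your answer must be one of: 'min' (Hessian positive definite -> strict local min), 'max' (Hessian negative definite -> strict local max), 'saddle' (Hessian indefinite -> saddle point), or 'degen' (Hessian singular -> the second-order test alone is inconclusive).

Compute the Hessian H = grad^2 f:
  H = [[-3, 0], [0, -7]]
Verify stationarity: grad f(x*) = H x* + g = (0, 0).
Eigenvalues of H: -7, -3.
Both eigenvalues < 0, so H is negative definite -> x* is a strict local max.

max


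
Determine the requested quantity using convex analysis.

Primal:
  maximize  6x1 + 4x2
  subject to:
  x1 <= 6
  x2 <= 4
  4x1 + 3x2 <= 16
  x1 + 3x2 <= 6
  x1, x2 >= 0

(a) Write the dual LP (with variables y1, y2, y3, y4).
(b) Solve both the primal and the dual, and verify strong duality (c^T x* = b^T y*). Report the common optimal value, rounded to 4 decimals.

The standard primal-dual pair for 'max c^T x s.t. A x <= b, x >= 0' is:
  Dual:  min b^T y  s.t.  A^T y >= c,  y >= 0.

So the dual LP is:
  minimize  6y1 + 4y2 + 16y3 + 6y4
  subject to:
    y1 + 4y3 + y4 >= 6
    y2 + 3y3 + 3y4 >= 4
    y1, y2, y3, y4 >= 0

Solving the primal: x* = (4, 0).
  primal value c^T x* = 24.
Solving the dual: y* = (0, 0, 1.5, 0).
  dual value b^T y* = 24.
Strong duality: c^T x* = b^T y*. Confirmed.

24


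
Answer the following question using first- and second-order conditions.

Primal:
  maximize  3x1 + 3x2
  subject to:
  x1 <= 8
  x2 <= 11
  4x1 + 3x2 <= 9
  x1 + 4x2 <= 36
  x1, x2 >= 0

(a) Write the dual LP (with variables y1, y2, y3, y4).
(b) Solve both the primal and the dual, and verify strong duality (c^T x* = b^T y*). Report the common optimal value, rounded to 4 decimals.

The standard primal-dual pair for 'max c^T x s.t. A x <= b, x >= 0' is:
  Dual:  min b^T y  s.t.  A^T y >= c,  y >= 0.

So the dual LP is:
  minimize  8y1 + 11y2 + 9y3 + 36y4
  subject to:
    y1 + 4y3 + y4 >= 3
    y2 + 3y3 + 4y4 >= 3
    y1, y2, y3, y4 >= 0

Solving the primal: x* = (0, 3).
  primal value c^T x* = 9.
Solving the dual: y* = (0, 0, 1, 0).
  dual value b^T y* = 9.
Strong duality: c^T x* = b^T y*. Confirmed.

9


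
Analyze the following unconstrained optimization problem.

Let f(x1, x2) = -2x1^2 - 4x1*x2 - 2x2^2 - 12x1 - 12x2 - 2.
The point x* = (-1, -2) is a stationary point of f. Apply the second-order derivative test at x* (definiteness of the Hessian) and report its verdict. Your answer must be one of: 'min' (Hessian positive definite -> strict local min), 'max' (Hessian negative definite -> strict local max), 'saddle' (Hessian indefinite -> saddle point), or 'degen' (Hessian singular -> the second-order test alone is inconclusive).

Compute the Hessian H = grad^2 f:
  H = [[-4, -4], [-4, -4]]
Verify stationarity: grad f(x*) = H x* + g = (0, 0).
Eigenvalues of H: -8, 0.
H has a zero eigenvalue (singular; negative semidefinite but not definite), so H is neither positive definite, negative definite, nor indefinite. The second-order test alone is inconclusive -> degen.
(Indeed, f is constant along the null direction of H through x*, so x* is not a strict local extremum.)

degen


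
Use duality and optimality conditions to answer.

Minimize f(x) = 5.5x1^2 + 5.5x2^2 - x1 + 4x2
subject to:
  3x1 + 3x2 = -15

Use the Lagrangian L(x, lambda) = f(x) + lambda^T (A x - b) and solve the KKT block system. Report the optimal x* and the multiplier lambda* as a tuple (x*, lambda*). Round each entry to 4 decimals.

Form the Lagrangian:
  L(x, lambda) = (1/2) x^T Q x + c^T x + lambda^T (A x - b)
Stationarity (grad_x L = 0): Q x + c + A^T lambda = 0.
Primal feasibility: A x = b.

This gives the KKT block system:
  [ Q   A^T ] [ x     ]   [-c ]
  [ A    0  ] [ lambda ] = [ b ]

Solving the linear system:
  x*      = (-2.2727, -2.7273)
  lambda* = (8.6667)
  f(x*)   = 60.6818

x* = (-2.2727, -2.7273), lambda* = (8.6667)


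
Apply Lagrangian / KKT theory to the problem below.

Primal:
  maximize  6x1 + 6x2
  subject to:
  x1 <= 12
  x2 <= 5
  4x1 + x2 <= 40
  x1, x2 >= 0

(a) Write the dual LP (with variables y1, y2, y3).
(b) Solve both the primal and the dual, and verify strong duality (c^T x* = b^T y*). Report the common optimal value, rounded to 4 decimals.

The standard primal-dual pair for 'max c^T x s.t. A x <= b, x >= 0' is:
  Dual:  min b^T y  s.t.  A^T y >= c,  y >= 0.

So the dual LP is:
  minimize  12y1 + 5y2 + 40y3
  subject to:
    y1 + 4y3 >= 6
    y2 + y3 >= 6
    y1, y2, y3 >= 0

Solving the primal: x* = (8.75, 5).
  primal value c^T x* = 82.5.
Solving the dual: y* = (0, 4.5, 1.5).
  dual value b^T y* = 82.5.
Strong duality: c^T x* = b^T y*. Confirmed.

82.5


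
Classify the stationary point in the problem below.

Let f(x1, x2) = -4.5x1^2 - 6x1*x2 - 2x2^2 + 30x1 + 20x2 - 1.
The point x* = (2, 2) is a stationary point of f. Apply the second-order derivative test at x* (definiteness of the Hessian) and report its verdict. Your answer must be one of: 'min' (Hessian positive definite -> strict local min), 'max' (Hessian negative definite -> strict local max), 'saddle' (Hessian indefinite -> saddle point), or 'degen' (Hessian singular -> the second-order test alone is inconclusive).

Compute the Hessian H = grad^2 f:
  H = [[-9, -6], [-6, -4]]
Verify stationarity: grad f(x*) = H x* + g = (0, 0).
Eigenvalues of H: -13, 0.
H has a zero eigenvalue (singular; negative semidefinite but not definite), so H is neither positive definite, negative definite, nor indefinite. The second-order test alone is inconclusive -> degen.
(Indeed, f is constant along the null direction of H through x*, so x* is not a strict local extremum.)

degen


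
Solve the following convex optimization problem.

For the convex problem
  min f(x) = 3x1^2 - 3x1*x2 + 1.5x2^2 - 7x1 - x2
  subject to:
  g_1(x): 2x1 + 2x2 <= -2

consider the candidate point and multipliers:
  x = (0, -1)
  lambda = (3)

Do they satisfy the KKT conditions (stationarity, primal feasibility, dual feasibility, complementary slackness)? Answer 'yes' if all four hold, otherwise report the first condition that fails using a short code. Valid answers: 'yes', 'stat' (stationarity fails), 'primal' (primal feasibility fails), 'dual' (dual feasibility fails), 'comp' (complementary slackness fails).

Gradient of f: grad f(x) = Q x + c = (-4, -4)
Constraint values g_i(x) = a_i^T x - b_i:
  g_1((0, -1)) = 0
Stationarity residual: grad f(x) + sum_i lambda_i a_i = (2, 2)
  -> stationarity FAILS
Primal feasibility (all g_i <= 0): OK
Dual feasibility (all lambda_i >= 0): OK
Complementary slackness (lambda_i * g_i(x) = 0 for all i): OK

Verdict: the first failing condition is stationarity -> stat.

stat


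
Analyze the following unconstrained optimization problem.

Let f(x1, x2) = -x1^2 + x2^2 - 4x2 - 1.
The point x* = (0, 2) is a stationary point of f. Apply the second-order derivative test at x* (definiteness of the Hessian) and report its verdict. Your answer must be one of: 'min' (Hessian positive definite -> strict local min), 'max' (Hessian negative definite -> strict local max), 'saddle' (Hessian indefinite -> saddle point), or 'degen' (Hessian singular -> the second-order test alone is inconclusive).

Compute the Hessian H = grad^2 f:
  H = [[-2, 0], [0, 2]]
Verify stationarity: grad f(x*) = H x* + g = (0, 0).
Eigenvalues of H: -2, 2.
Eigenvalues have mixed signs, so H is indefinite -> x* is a saddle point.

saddle


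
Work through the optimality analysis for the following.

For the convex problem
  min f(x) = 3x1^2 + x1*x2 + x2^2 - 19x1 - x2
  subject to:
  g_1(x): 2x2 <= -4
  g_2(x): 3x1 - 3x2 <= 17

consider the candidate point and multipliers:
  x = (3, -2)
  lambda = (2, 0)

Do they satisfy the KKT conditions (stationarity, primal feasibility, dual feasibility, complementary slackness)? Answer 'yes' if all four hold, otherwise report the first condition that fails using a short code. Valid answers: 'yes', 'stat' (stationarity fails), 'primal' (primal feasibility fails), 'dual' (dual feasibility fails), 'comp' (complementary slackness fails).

Gradient of f: grad f(x) = Q x + c = (-3, -2)
Constraint values g_i(x) = a_i^T x - b_i:
  g_1((3, -2)) = 0
  g_2((3, -2)) = -2
Stationarity residual: grad f(x) + sum_i lambda_i a_i = (-3, 2)
  -> stationarity FAILS
Primal feasibility (all g_i <= 0): OK
Dual feasibility (all lambda_i >= 0): OK
Complementary slackness (lambda_i * g_i(x) = 0 for all i): OK

Verdict: the first failing condition is stationarity -> stat.

stat


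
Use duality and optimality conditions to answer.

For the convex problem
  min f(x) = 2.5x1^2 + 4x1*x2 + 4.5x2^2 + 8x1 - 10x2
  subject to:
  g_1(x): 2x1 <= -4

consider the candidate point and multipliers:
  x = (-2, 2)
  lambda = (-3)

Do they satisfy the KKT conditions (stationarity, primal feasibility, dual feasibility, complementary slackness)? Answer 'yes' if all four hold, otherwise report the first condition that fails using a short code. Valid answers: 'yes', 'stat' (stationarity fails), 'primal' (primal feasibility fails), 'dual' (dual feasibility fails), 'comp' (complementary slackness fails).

Gradient of f: grad f(x) = Q x + c = (6, 0)
Constraint values g_i(x) = a_i^T x - b_i:
  g_1((-2, 2)) = 0
Stationarity residual: grad f(x) + sum_i lambda_i a_i = (0, 0)
  -> stationarity OK
Primal feasibility (all g_i <= 0): OK
Dual feasibility (all lambda_i >= 0): FAILS
Complementary slackness (lambda_i * g_i(x) = 0 for all i): OK

Verdict: the first failing condition is dual_feasibility -> dual.

dual


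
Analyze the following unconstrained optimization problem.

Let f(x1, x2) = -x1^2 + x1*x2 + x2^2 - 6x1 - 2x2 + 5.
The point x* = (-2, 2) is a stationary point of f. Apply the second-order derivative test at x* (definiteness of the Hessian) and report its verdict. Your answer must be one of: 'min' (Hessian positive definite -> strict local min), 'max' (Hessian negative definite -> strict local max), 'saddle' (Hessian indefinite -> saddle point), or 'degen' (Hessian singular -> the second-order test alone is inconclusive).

Compute the Hessian H = grad^2 f:
  H = [[-2, 1], [1, 2]]
Verify stationarity: grad f(x*) = H x* + g = (0, 0).
Eigenvalues of H: -2.2361, 2.2361.
Eigenvalues have mixed signs, so H is indefinite -> x* is a saddle point.

saddle
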